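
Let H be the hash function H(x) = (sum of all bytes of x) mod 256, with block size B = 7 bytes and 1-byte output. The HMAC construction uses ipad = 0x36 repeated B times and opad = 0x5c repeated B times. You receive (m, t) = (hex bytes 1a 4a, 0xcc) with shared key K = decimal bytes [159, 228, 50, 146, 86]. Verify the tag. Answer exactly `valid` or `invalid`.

Key decimal bytes [159, 228, 50, 146, 86] = 9f e4 32 92 56 is 5 bytes ≤ B = 7; zero-pad to 7 bytes: K' = 9f e4 32 92 56 00 00.
K' ⊕ ipad = a9 d2 04 a4 60 36 36; K' ⊕ opad = c3 b8 6e ce 0a 5c 5c.
Inner hash: sum = 169+210+4+164+96+54+54+26+74 = 851; mod 256 = 83 → 53.
Outer hash (recomputed tag): sum = 195+184+110+206+10+92+92+83 = 972; mod 256 = 204 → cc.
Recomputed tag = cc; claimed = cc → match.

valid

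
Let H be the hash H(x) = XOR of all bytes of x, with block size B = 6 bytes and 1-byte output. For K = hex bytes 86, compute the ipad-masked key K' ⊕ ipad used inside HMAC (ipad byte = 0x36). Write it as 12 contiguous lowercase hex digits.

Key hex bytes 86 is 1 byte ≤ B = 6; zero-pad to 6 bytes: K' = 86 00 00 00 00 00.
XOR each byte with 0x36: 86⊕36=b0, 00⊕36=36, 00⊕36=36, 00⊕36=36, 00⊕36=36, 00⊕36=36.

b03636363636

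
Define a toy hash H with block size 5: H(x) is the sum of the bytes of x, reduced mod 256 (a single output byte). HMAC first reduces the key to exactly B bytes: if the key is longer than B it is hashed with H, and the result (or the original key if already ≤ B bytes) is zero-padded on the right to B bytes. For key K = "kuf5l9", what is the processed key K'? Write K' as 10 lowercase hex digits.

|K| = 6 > B = 5, so first hash the key.
H(K): sum = 107+117+102+53+108+57 = 544; mod 256 = 32 → 20.
Zero-pad H(K) = 20 to 5 bytes: K' = 20 00 00 00 00.

2000000000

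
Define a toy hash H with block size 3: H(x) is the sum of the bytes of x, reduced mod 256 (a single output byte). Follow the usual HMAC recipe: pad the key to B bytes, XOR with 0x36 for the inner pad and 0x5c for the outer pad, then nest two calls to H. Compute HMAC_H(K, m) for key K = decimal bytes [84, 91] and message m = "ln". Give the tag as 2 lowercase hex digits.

Key decimal bytes [84, 91] = 54 5b is 2 bytes ≤ B = 3; zero-pad to 3 bytes: K' = 54 5b 00.
K' ⊕ ipad = 62 6d 36.  K' ⊕ opad = 08 07 5c.
Inner input = (K'⊕ipad) ∥ m = 62 6d 36 ∥ 6c 6e.
Inner hash: sum = 98+109+54+108+110 = 479; mod 256 = 223 → df.
Outer input = (K'⊕opad) ∥ inner = 08 07 5c ∥ df.
Outer hash (tag): sum = 8+7+92+223 = 330; mod 256 = 74 → 4a.

4a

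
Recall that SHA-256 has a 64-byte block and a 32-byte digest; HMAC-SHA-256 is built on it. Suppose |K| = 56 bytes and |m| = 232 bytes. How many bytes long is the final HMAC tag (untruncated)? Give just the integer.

32

The tag is one SHA-256 digest: 32 bytes.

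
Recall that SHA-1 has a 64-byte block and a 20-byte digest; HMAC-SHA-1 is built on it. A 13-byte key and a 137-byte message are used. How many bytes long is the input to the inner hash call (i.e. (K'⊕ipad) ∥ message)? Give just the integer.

201

Key is 13 ≤ 64 bytes, zero-padded: |K'| = 64.
Inner input = (K'⊕ipad) ∥ m → 64 + 137 = 201 bytes.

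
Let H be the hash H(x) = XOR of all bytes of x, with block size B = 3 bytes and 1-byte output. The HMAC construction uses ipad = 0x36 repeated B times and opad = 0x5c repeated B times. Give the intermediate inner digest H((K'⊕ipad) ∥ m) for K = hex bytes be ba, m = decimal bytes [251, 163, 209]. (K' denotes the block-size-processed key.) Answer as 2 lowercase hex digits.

Key hex bytes be ba is 2 bytes ≤ B = 3; zero-pad to 3 bytes: K' = be ba 00.
K' ⊕ ipad = 88 8c 36.
Inner input = 88 8c 36 ∥ fb a3 d1.
Inner hash: XOR 88⊕8c⊕36⊕fb⊕a3⊕d1 = bb.

bb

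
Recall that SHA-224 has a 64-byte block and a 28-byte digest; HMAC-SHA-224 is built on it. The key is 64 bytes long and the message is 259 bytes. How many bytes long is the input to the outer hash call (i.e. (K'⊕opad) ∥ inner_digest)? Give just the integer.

Key is 64 ≤ 64 bytes, zero-padded: |K'| = 64.
Outer input = (K'⊕opad) ∥ H(inner) → 64 + 28 = 92 bytes.

92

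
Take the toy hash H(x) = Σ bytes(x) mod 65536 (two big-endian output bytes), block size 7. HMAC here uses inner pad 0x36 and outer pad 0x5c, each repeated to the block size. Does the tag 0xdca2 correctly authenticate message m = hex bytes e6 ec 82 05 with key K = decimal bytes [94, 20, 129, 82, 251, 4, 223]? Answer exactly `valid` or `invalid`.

invalid

Key decimal bytes [94, 20, 129, 82, 251, 4, 223] = 5e 14 81 52 fb 04 df is exactly B = 7 bytes: K' = 5e 14 81 52 fb 04 df.
K' ⊕ ipad = 68 22 b7 64 cd 32 e9; K' ⊕ opad = 02 48 dd 0e a7 58 83.
Inner hash: sum = 104+34+183+100+205+50+233+230+236+130+5 = 1510 → 05 e6.
Outer hash (recomputed tag): sum = 2+72+221+14+167+88+131+5+230 = 930 → 03 a2.
Recomputed tag = 03a2; claimed = dca2 → mismatch.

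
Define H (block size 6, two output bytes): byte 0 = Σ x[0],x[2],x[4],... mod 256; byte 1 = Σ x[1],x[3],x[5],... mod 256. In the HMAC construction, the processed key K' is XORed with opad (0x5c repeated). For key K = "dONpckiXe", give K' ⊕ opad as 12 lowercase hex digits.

bfde5c5c5c5c

Key "dONpckiXe" = 64 4f 4e 70 63 6b 69 58 65 is 9 bytes > B = 6, so hash it first: H(key) = e3 82, then zero-pad to 6 bytes: K' = e3 82 00 00 00 00.
XOR each byte with 0x5c: e3⊕5c=bf, 82⊕5c=de, 00⊕5c=5c, 00⊕5c=5c, 00⊕5c=5c, 00⊕5c=5c.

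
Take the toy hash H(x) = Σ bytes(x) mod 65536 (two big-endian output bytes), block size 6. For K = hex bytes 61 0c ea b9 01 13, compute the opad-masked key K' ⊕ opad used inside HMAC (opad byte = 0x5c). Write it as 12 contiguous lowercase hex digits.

Key hex bytes 61 0c ea b9 01 13 is exactly B = 6 bytes: K' = 61 0c ea b9 01 13.
XOR each byte with 0x5c: 61⊕5c=3d, 0c⊕5c=50, ea⊕5c=b6, b9⊕5c=e5, 01⊕5c=5d, 13⊕5c=4f.

3d50b6e55d4f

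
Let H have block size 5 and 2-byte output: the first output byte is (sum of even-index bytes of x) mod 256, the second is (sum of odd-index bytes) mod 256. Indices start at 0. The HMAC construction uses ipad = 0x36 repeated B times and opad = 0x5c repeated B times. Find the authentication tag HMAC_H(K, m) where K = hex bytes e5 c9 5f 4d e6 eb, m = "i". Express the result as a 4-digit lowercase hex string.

0441

Key hex bytes e5 c9 5f 4d e6 eb is 6 bytes > B = 5, so hash it first: H(key) = 2a 01, then zero-pad to 5 bytes: K' = 2a 01 00 00 00.
K' ⊕ ipad = 1c 37 36 36 36.  K' ⊕ opad = 76 5d 5c 5c 5c.
Inner input = (K'⊕ipad) ∥ m = 1c 37 36 36 36 ∥ 69.
Inner hash: even-index sum = 136 mod 256 = 136; odd-index sum = 214 mod 256 = 214 → 88 d6.
Outer input = (K'⊕opad) ∥ inner = 76 5d 5c 5c 5c ∥ 88 d6.
Outer hash (tag): even-index sum = 516 mod 256 = 4; odd-index sum = 321 mod 256 = 65 → 04 41.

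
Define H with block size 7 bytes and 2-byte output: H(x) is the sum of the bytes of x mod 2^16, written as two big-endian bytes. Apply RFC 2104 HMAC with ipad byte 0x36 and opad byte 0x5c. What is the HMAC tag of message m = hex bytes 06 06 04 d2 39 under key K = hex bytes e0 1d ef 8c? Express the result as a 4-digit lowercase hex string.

03e9

Key hex bytes e0 1d ef 8c is 4 bytes ≤ B = 7; zero-pad to 7 bytes: K' = e0 1d ef 8c 00 00 00.
K' ⊕ ipad = d6 2b d9 ba 36 36 36.  K' ⊕ opad = bc 41 b3 d0 5c 5c 5c.
Inner input = (K'⊕ipad) ∥ m = d6 2b d9 ba 36 36 36 ∥ 06 06 04 d2 39.
Inner hash: sum = 214+43+217+186+54+54+54+6+6+4+210+57 = 1105 → 04 51.
Outer input = (K'⊕opad) ∥ inner = bc 41 b3 d0 5c 5c 5c ∥ 04 51.
Outer hash (tag): sum = 188+65+179+208+92+92+92+4+81 = 1001 → 03 e9.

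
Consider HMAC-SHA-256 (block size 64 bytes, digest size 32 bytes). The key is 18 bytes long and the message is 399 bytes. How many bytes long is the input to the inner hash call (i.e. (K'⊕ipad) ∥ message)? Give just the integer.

463

Key is 18 ≤ 64 bytes, zero-padded: |K'| = 64.
Inner input = (K'⊕ipad) ∥ m → 64 + 399 = 463 bytes.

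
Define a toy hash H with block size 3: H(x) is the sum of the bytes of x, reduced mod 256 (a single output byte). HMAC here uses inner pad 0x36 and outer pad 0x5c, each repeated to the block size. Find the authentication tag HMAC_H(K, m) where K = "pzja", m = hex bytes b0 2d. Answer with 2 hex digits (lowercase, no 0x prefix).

6d

Key "pzja" = 70 7a 6a 61 is 4 bytes > B = 3, so hash it first: H(key) = b5, then zero-pad to 3 bytes: K' = b5 00 00.
K' ⊕ ipad = 83 36 36.  K' ⊕ opad = e9 5c 5c.
Inner input = (K'⊕ipad) ∥ m = 83 36 36 ∥ b0 2d.
Inner hash: sum = 131+54+54+176+45 = 460; mod 256 = 204 → cc.
Outer input = (K'⊕opad) ∥ inner = e9 5c 5c ∥ cc.
Outer hash (tag): sum = 233+92+92+204 = 621; mod 256 = 109 → 6d.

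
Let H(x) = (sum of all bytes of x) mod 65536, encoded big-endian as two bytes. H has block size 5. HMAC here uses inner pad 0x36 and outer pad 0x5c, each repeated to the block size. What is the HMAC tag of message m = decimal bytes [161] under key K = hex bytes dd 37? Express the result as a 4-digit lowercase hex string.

Key hex bytes dd 37 is 2 bytes ≤ B = 5; zero-pad to 5 bytes: K' = dd 37 00 00 00.
K' ⊕ ipad = eb 01 36 36 36.  K' ⊕ opad = 81 6b 5c 5c 5c.
Inner input = (K'⊕ipad) ∥ m = eb 01 36 36 36 ∥ a1.
Inner hash: sum = 235+1+54+54+54+161 = 559 → 02 2f.
Outer input = (K'⊕opad) ∥ inner = 81 6b 5c 5c 5c ∥ 02 2f.
Outer hash (tag): sum = 129+107+92+92+92+2+47 = 561 → 02 31.

0231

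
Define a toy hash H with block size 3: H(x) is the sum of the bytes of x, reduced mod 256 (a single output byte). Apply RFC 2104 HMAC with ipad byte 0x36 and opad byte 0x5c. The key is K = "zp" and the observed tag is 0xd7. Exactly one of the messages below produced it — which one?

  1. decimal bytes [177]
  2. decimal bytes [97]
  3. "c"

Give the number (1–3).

2

Key "zp" = 7a 70 is 2 bytes ≤ B = 3; zero-pad to 3 bytes: K' = 7a 70 00.
K' ⊕ ipad = 4c 46 36; K' ⊕ opad = 26 2c 5c.
m1: inner = H(4c 46 36 b1) = 79; tag = H(26 2c 5c 79) = 27
m2: inner = H(4c 46 36 61) = 29; tag = H(26 2c 5c 29) = d7 ← matches
m3: inner = H(4c 46 36 63) = 2b; tag = H(26 2c 5c 2b) = d9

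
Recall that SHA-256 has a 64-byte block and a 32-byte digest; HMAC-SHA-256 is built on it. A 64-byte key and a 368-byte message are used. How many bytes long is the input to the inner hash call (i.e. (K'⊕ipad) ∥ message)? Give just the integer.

Key is 64 ≤ 64 bytes, zero-padded: |K'| = 64.
Inner input = (K'⊕ipad) ∥ m → 64 + 368 = 432 bytes.

432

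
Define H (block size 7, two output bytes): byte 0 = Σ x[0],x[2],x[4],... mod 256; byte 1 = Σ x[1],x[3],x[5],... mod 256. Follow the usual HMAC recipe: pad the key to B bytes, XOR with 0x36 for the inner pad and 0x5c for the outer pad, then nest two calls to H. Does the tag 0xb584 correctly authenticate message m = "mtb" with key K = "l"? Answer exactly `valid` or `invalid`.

Key "l" = 6c is 1 byte ≤ B = 7; zero-pad to 7 bytes: K' = 6c 00 00 00 00 00 00.
K' ⊕ ipad = 5a 36 36 36 36 36 36; K' ⊕ opad = 30 5c 5c 5c 5c 5c 5c.
Inner hash: even-index sum = 368 mod 256 = 112; odd-index sum = 369 mod 256 = 113 → 70 71.
Outer hash (recomputed tag): even-index sum = 437 mod 256 = 181; odd-index sum = 388 mod 256 = 132 → b5 84.
Recomputed tag = b584; claimed = b584 → match.

valid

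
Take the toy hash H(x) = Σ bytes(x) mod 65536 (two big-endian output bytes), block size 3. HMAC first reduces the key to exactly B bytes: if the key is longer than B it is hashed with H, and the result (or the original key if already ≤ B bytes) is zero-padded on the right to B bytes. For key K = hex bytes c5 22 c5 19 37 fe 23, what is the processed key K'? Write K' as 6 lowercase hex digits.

|K| = 7 > B = 3, so first hash the key.
H(K): sum = 197+34+197+25+55+254+35 = 797 → 03 1d.
Zero-pad H(K) = 03 1d to 3 bytes: K' = 03 1d 00.

031d00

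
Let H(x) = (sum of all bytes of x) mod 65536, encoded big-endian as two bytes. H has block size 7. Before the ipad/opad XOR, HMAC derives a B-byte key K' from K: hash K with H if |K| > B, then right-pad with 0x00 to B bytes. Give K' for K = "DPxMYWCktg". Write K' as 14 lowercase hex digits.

03920000000000

|K| = 10 > B = 7, so first hash the key.
H(K): sum = 68+80+120+77+89+87+67+107+116+103 = 914 → 03 92.
Zero-pad H(K) = 03 92 to 7 bytes: K' = 03 92 00 00 00 00 00.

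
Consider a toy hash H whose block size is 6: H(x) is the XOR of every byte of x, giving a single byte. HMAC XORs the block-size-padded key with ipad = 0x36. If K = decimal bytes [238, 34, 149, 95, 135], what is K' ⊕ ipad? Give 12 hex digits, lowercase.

d814a369b136

Key decimal bytes [238, 34, 149, 95, 135] = ee 22 95 5f 87 is 5 bytes ≤ B = 6; zero-pad to 6 bytes: K' = ee 22 95 5f 87 00.
XOR each byte with 0x36: ee⊕36=d8, 22⊕36=14, 95⊕36=a3, 5f⊕36=69, 87⊕36=b1, 00⊕36=36.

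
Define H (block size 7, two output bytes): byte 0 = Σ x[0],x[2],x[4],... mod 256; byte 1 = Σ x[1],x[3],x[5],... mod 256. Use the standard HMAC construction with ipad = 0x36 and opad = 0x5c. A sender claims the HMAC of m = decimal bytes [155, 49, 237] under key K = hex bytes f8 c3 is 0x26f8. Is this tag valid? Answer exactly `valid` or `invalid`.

invalid

Key hex bytes f8 c3 is 2 bytes ≤ B = 7; zero-pad to 7 bytes: K' = f8 c3 00 00 00 00 00.
K' ⊕ ipad = ce f5 36 36 36 36 36; K' ⊕ opad = a4 9f 5c 5c 5c 5c 5c.
Inner hash: even-index sum = 417 mod 256 = 161; odd-index sum = 745 mod 256 = 233 → a1 e9.
Outer hash (recomputed tag): even-index sum = 673 mod 256 = 161; odd-index sum = 504 mod 256 = 248 → a1 f8.
Recomputed tag = a1f8; claimed = 26f8 → mismatch.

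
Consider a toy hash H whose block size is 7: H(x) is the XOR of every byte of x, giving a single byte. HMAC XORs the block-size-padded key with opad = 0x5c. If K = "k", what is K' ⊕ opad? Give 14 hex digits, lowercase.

Key "k" = 6b is 1 byte ≤ B = 7; zero-pad to 7 bytes: K' = 6b 00 00 00 00 00 00.
XOR each byte with 0x5c: 6b⊕5c=37, 00⊕5c=5c, 00⊕5c=5c, 00⊕5c=5c, 00⊕5c=5c, 00⊕5c=5c, 00⊕5c=5c.

375c5c5c5c5c5c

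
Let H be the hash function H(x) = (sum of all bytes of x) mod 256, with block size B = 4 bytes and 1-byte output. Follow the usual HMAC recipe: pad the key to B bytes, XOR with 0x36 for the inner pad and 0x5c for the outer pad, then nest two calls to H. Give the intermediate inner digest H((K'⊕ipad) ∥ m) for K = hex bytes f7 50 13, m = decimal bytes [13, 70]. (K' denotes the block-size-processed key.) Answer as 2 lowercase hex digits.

Key hex bytes f7 50 13 is 3 bytes ≤ B = 4; zero-pad to 4 bytes: K' = f7 50 13 00.
K' ⊕ ipad = c1 66 25 36.
Inner input = c1 66 25 36 ∥ 0d 46.
Inner hash: sum = 193+102+37+54+13+70 = 469; mod 256 = 213 → d5.

d5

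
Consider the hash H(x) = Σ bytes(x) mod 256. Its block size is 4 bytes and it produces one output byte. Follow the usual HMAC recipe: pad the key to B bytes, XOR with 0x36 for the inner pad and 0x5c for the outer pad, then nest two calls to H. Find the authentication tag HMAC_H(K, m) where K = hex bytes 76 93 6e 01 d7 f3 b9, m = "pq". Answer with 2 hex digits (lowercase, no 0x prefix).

Key hex bytes 76 93 6e 01 d7 f3 b9 is 7 bytes > B = 4, so hash it first: H(key) = fb, then zero-pad to 4 bytes: K' = fb 00 00 00.
K' ⊕ ipad = cd 36 36 36.  K' ⊕ opad = a7 5c 5c 5c.
Inner input = (K'⊕ipad) ∥ m = cd 36 36 36 ∥ 70 71.
Inner hash: sum = 205+54+54+54+112+113 = 592; mod 256 = 80 → 50.
Outer input = (K'⊕opad) ∥ inner = a7 5c 5c 5c ∥ 50.
Outer hash (tag): sum = 167+92+92+92+80 = 523; mod 256 = 11 → 0b.

0b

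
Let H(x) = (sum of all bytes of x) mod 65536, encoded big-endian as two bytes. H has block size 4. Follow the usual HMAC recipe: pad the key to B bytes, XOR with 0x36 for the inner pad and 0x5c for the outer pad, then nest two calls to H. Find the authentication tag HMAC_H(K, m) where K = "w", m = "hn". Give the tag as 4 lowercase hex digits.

01f9

Key "w" = 77 is 1 byte ≤ B = 4; zero-pad to 4 bytes: K' = 77 00 00 00.
K' ⊕ ipad = 41 36 36 36.  K' ⊕ opad = 2b 5c 5c 5c.
Inner input = (K'⊕ipad) ∥ m = 41 36 36 36 ∥ 68 6e.
Inner hash: sum = 65+54+54+54+104+110 = 441 → 01 b9.
Outer input = (K'⊕opad) ∥ inner = 2b 5c 5c 5c ∥ 01 b9.
Outer hash (tag): sum = 43+92+92+92+1+185 = 505 → 01 f9.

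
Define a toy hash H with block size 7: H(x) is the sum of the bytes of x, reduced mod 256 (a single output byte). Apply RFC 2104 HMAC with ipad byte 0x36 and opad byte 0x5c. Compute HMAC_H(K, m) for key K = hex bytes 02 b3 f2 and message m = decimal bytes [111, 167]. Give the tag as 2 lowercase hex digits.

Key hex bytes 02 b3 f2 is 3 bytes ≤ B = 7; zero-pad to 7 bytes: K' = 02 b3 f2 00 00 00 00.
K' ⊕ ipad = 34 85 c4 36 36 36 36.  K' ⊕ opad = 5e ef ae 5c 5c 5c 5c.
Inner input = (K'⊕ipad) ∥ m = 34 85 c4 36 36 36 36 ∥ 6f a7.
Inner hash: sum = 52+133+196+54+54+54+54+111+167 = 875; mod 256 = 107 → 6b.
Outer input = (K'⊕opad) ∥ inner = 5e ef ae 5c 5c 5c 5c ∥ 6b.
Outer hash (tag): sum = 94+239+174+92+92+92+92+107 = 982; mod 256 = 214 → d6.

d6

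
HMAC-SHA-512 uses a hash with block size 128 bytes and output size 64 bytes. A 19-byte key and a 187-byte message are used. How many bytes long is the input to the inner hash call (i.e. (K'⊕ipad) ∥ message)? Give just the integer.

Key is 19 ≤ 128 bytes, zero-padded: |K'| = 128.
Inner input = (K'⊕ipad) ∥ m → 128 + 187 = 315 bytes.

315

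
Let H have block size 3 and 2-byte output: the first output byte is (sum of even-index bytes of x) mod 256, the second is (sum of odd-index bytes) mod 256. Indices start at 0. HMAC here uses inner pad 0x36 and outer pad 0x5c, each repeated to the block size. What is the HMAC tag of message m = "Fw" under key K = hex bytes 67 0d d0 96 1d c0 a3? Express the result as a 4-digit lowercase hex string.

a2ad

Key hex bytes 67 0d d0 96 1d c0 a3 is 7 bytes > B = 3, so hash it first: H(key) = f7 63, then zero-pad to 3 bytes: K' = f7 63 00.
K' ⊕ ipad = c1 55 36.  K' ⊕ opad = ab 3f 5c.
Inner input = (K'⊕ipad) ∥ m = c1 55 36 ∥ 46 77.
Inner hash: even-index sum = 366 mod 256 = 110; odd-index sum = 155 mod 256 = 155 → 6e 9b.
Outer input = (K'⊕opad) ∥ inner = ab 3f 5c ∥ 6e 9b.
Outer hash (tag): even-index sum = 418 mod 256 = 162; odd-index sum = 173 mod 256 = 173 → a2 ad.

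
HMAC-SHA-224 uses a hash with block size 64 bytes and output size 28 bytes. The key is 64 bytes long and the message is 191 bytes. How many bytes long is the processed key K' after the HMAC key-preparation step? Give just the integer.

64

Key is 64 ≤ 64 bytes, zero-padded: |K'| = 64.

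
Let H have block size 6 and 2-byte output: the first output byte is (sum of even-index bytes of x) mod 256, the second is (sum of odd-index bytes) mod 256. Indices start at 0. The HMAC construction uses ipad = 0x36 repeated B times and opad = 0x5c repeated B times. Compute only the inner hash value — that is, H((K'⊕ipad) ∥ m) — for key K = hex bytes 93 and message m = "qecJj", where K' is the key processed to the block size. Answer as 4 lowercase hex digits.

4f51

Key hex bytes 93 is 1 byte ≤ B = 6; zero-pad to 6 bytes: K' = 93 00 00 00 00 00.
K' ⊕ ipad = a5 36 36 36 36 36.
Inner input = a5 36 36 36 36 36 ∥ 71 65 63 4a 6a.
Inner hash: even-index sum = 591 mod 256 = 79; odd-index sum = 337 mod 256 = 81 → 4f 51.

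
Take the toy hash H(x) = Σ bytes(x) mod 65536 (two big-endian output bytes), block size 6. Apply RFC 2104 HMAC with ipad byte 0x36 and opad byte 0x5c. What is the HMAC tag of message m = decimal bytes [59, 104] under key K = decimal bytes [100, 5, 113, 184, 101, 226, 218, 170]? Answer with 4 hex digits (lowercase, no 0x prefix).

Key decimal bytes [100, 5, 113, 184, 101, 226, 218, 170] = 64 05 71 b8 65 e2 da aa is 8 bytes > B = 6, so hash it first: H(key) = 04 5d, then zero-pad to 6 bytes: K' = 04 5d 00 00 00 00.
K' ⊕ ipad = 32 6b 36 36 36 36.  K' ⊕ opad = 58 01 5c 5c 5c 5c.
Inner input = (K'⊕ipad) ∥ m = 32 6b 36 36 36 36 ∥ 3b 68.
Inner hash: sum = 50+107+54+54+54+54+59+104 = 536 → 02 18.
Outer input = (K'⊕opad) ∥ inner = 58 01 5c 5c 5c 5c ∥ 02 18.
Outer hash (tag): sum = 88+1+92+92+92+92+2+24 = 483 → 01 e3.

01e3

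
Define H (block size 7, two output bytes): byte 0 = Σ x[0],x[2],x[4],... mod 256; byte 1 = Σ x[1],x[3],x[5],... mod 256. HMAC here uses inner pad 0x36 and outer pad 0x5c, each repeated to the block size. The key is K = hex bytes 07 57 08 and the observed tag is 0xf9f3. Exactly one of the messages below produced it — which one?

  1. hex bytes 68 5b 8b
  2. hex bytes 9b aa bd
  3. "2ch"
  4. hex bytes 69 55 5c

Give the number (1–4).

Key hex bytes 07 57 08 is 3 bytes ≤ B = 7; zero-pad to 7 bytes: K' = 07 57 08 00 00 00 00.
K' ⊕ ipad = 31 61 3e 36 36 36 36; K' ⊕ opad = 5b 0b 54 5c 5c 5c 5c.
m1: inner = H(31 61 3e 36 36 36 36 68 5b 8b) = 36 c0; tag = H(5b 0b 54 5c 5c 5c 5c 36 c0) = 27f9
m2: inner = H(31 61 3e 36 36 36 36 9b aa bd) = 85 25; tag = H(5b 0b 54 5c 5c 5c 5c 85 25) = 8c48
m3: inner = H(31 61 3e 36 36 36 36 32 63 68) = 3e 67; tag = H(5b 0b 54 5c 5c 5c 5c 3e 67) = ce01
m4: inner = H(31 61 3e 36 36 36 36 69 55 5c) = 30 92; tag = H(5b 0b 54 5c 5c 5c 5c 30 92) = f9f3 ← matches

4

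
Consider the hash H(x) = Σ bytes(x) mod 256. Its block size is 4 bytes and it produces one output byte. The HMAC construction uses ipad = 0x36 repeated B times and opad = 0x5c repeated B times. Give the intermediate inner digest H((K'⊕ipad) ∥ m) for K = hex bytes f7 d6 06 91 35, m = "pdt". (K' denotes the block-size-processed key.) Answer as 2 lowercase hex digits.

Key hex bytes f7 d6 06 91 35 is 5 bytes > B = 4, so hash it first: H(key) = 99, then zero-pad to 4 bytes: K' = 99 00 00 00.
K' ⊕ ipad = af 36 36 36.
Inner input = af 36 36 36 ∥ 70 64 74.
Inner hash: sum = 175+54+54+54+112+100+116 = 665; mod 256 = 153 → 99.

99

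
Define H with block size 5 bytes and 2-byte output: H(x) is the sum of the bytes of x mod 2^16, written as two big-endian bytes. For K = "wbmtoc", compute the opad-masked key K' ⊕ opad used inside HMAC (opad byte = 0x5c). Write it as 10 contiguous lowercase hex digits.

Key "wbmtoc" = 77 62 6d 74 6f 63 is 6 bytes > B = 5, so hash it first: H(key) = 02 8c, then zero-pad to 5 bytes: K' = 02 8c 00 00 00.
XOR each byte with 0x5c: 02⊕5c=5e, 8c⊕5c=d0, 00⊕5c=5c, 00⊕5c=5c, 00⊕5c=5c.

5ed05c5c5c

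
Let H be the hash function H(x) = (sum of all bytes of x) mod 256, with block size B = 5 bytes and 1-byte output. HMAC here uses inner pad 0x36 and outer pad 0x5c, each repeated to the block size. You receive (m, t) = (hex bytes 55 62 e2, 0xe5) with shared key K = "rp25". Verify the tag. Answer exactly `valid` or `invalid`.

Key "rp25" = 72 70 32 35 is 4 bytes ≤ B = 5; zero-pad to 5 bytes: K' = 72 70 32 35 00.
K' ⊕ ipad = 44 46 04 03 36; K' ⊕ opad = 2e 2c 6e 69 5c.
Inner hash: sum = 68+70+4+3+54+85+98+226 = 608; mod 256 = 96 → 60.
Outer hash (recomputed tag): sum = 46+44+110+105+92+96 = 493; mod 256 = 237 → ed.
Recomputed tag = ed; claimed = e5 → mismatch.

invalid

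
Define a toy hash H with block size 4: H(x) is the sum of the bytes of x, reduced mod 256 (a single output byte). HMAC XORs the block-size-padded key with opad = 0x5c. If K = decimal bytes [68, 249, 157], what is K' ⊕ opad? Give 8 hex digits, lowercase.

Key decimal bytes [68, 249, 157] = 44 f9 9d is 3 bytes ≤ B = 4; zero-pad to 4 bytes: K' = 44 f9 9d 00.
XOR each byte with 0x5c: 44⊕5c=18, f9⊕5c=a5, 9d⊕5c=c1, 00⊕5c=5c.

18a5c15c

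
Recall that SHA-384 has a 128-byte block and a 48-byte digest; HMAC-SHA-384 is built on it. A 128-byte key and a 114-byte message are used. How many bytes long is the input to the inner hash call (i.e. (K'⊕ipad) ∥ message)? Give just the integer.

242

Key is 128 ≤ 128 bytes, zero-padded: |K'| = 128.
Inner input = (K'⊕ipad) ∥ m → 128 + 114 = 242 bytes.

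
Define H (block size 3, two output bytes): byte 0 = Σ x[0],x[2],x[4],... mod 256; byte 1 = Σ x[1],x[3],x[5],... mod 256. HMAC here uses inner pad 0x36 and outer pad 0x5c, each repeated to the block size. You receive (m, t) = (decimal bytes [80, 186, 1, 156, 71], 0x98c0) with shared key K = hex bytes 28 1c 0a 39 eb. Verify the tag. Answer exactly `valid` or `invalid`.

Key hex bytes 28 1c 0a 39 eb is 5 bytes > B = 3, so hash it first: H(key) = 1d 55, then zero-pad to 3 bytes: K' = 1d 55 00.
K' ⊕ ipad = 2b 63 36; K' ⊕ opad = 41 09 5c.
Inner hash: even-index sum = 439 mod 256 = 183; odd-index sum = 251 mod 256 = 251 → b7 fb.
Outer hash (recomputed tag): even-index sum = 408 mod 256 = 152; odd-index sum = 192 mod 256 = 192 → 98 c0.
Recomputed tag = 98c0; claimed = 98c0 → match.

valid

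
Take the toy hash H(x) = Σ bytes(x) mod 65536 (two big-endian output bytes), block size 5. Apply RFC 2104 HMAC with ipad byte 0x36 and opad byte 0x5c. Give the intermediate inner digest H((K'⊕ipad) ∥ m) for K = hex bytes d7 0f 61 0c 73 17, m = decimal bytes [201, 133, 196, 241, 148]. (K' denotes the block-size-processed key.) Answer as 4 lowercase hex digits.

Key hex bytes d7 0f 61 0c 73 17 is 6 bytes > B = 5, so hash it first: H(key) = 01 dd, then zero-pad to 5 bytes: K' = 01 dd 00 00 00.
K' ⊕ ipad = 37 eb 36 36 36.
Inner input = 37 eb 36 36 36 ∥ c9 85 c4 f1 94.
Inner hash: sum = 55+235+54+54+54+201+133+196+241+148 = 1371 → 05 5b.

055b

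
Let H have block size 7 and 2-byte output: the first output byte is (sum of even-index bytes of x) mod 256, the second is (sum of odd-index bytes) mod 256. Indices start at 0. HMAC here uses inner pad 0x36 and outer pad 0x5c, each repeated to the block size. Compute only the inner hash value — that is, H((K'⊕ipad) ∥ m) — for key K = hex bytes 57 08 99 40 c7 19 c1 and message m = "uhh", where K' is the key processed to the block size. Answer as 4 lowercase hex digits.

60c0

Key hex bytes 57 08 99 40 c7 19 c1 is exactly B = 7 bytes: K' = 57 08 99 40 c7 19 c1.
K' ⊕ ipad = 61 3e af 76 f1 2f f7.
Inner input = 61 3e af 76 f1 2f f7 ∥ 75 68 68.
Inner hash: even-index sum = 864 mod 256 = 96; odd-index sum = 448 mod 256 = 192 → 60 c0.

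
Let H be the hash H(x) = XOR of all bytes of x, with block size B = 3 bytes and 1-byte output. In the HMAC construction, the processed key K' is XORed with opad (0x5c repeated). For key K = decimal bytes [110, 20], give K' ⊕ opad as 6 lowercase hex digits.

32485c

Key decimal bytes [110, 20] = 6e 14 is 2 bytes ≤ B = 3; zero-pad to 3 bytes: K' = 6e 14 00.
XOR each byte with 0x5c: 6e⊕5c=32, 14⊕5c=48, 00⊕5c=5c.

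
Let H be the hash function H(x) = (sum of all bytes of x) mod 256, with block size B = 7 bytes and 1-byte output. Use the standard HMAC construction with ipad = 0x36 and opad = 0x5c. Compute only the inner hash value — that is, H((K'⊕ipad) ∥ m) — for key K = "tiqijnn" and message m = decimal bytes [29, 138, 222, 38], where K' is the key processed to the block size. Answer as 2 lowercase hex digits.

fe

Key "tiqijnn" = 74 69 71 69 6a 6e 6e is exactly B = 7 bytes: K' = 74 69 71 69 6a 6e 6e.
K' ⊕ ipad = 42 5f 47 5f 5c 58 58.
Inner input = 42 5f 47 5f 5c 58 58 ∥ 1d 8a de 26.
Inner hash: sum = 66+95+71+95+92+88+88+29+138+222+38 = 1022; mod 256 = 254 → fe.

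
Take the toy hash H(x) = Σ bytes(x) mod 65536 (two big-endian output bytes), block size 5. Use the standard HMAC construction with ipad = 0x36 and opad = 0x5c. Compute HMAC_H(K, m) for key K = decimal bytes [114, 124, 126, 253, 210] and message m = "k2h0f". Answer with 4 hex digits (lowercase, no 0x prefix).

01c3

Key decimal bytes [114, 124, 126, 253, 210] = 72 7c 7e fd d2 is exactly B = 5 bytes: K' = 72 7c 7e fd d2.
K' ⊕ ipad = 44 4a 48 cb e4.  K' ⊕ opad = 2e 20 22 a1 8e.
Inner input = (K'⊕ipad) ∥ m = 44 4a 48 cb e4 ∥ 6b 32 68 30 66.
Inner hash: sum = 68+74+72+203+228+107+50+104+48+102 = 1056 → 04 20.
Outer input = (K'⊕opad) ∥ inner = 2e 20 22 a1 8e ∥ 04 20.
Outer hash (tag): sum = 46+32+34+161+142+4+32 = 451 → 01 c3.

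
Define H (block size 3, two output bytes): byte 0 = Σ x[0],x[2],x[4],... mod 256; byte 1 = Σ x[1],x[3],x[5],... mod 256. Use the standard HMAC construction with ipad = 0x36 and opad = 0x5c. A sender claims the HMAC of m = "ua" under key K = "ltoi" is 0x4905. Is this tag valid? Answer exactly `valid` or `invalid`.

Key "ltoi" = 6c 74 6f 69 is 4 bytes > B = 3, so hash it first: H(key) = db dd, then zero-pad to 3 bytes: K' = db dd 00.
K' ⊕ ipad = ed eb 36; K' ⊕ opad = 87 81 5c.
Inner hash: even-index sum = 388 mod 256 = 132; odd-index sum = 352 mod 256 = 96 → 84 60.
Outer hash (recomputed tag): even-index sum = 323 mod 256 = 67; odd-index sum = 261 mod 256 = 5 → 43 05.
Recomputed tag = 4305; claimed = 4905 → mismatch.

invalid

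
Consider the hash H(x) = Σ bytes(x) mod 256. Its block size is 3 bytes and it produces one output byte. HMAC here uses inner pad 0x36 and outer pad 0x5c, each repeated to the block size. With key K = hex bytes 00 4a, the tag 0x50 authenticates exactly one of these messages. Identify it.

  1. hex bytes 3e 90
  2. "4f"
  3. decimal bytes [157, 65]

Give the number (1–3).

2

Key hex bytes 00 4a is 2 bytes ≤ B = 3; zero-pad to 3 bytes: K' = 00 4a 00.
K' ⊕ ipad = 36 7c 36; K' ⊕ opad = 5c 16 5c.
m1: inner = H(36 7c 36 3e 90) = b6; tag = H(5c 16 5c b6) = 84
m2: inner = H(36 7c 36 34 66) = 82; tag = H(5c 16 5c 82) = 50 ← matches
m3: inner = H(36 7c 36 9d 41) = c6; tag = H(5c 16 5c c6) = 94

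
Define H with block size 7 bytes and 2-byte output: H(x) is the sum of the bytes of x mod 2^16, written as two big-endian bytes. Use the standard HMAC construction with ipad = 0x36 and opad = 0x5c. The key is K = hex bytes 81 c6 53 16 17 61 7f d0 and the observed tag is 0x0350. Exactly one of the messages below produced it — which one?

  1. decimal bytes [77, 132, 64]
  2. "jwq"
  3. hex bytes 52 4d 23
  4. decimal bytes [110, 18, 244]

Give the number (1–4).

Key hex bytes 81 c6 53 16 17 61 7f d0 is 8 bytes > B = 7, so hash it first: H(key) = 03 77, then zero-pad to 7 bytes: K' = 03 77 00 00 00 00 00.
K' ⊕ ipad = 35 41 36 36 36 36 36; K' ⊕ opad = 5f 2b 5c 5c 5c 5c 5c.
m1: inner = H(35 41 36 36 36 36 36 4d 84 40) = 02 95; tag = H(5f 2b 5c 5c 5c 5c 5c 02 95) = 02ed
m2: inner = H(35 41 36 36 36 36 36 6a 77 71) = 02 d6; tag = H(5f 2b 5c 5c 5c 5c 5c 02 d6) = 032e
m3: inner = H(35 41 36 36 36 36 36 52 4d 23) = 02 46; tag = H(5f 2b 5c 5c 5c 5c 5c 02 46) = 029e
m4: inner = H(35 41 36 36 36 36 36 6e 12 f4) = 02 f8; tag = H(5f 2b 5c 5c 5c 5c 5c 02 f8) = 0350 ← matches

4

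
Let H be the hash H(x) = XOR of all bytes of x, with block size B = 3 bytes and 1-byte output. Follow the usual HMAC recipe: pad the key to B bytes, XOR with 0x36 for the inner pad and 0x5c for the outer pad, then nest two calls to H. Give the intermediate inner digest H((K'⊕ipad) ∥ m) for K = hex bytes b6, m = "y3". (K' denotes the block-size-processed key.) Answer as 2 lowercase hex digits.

Key hex bytes b6 is 1 byte ≤ B = 3; zero-pad to 3 bytes: K' = b6 00 00.
K' ⊕ ipad = 80 36 36.
Inner input = 80 36 36 ∥ 79 33.
Inner hash: XOR 80⊕36⊕36⊕79⊕33 = ca.

ca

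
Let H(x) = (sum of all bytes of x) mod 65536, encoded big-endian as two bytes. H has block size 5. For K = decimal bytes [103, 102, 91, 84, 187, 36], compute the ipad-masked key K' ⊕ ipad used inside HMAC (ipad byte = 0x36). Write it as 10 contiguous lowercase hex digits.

Key decimal bytes [103, 102, 91, 84, 187, 36] = 67 66 5b 54 bb 24 is 6 bytes > B = 5, so hash it first: H(key) = 02 5b, then zero-pad to 5 bytes: K' = 02 5b 00 00 00.
XOR each byte with 0x36: 02⊕36=34, 5b⊕36=6d, 00⊕36=36, 00⊕36=36, 00⊕36=36.

346d363636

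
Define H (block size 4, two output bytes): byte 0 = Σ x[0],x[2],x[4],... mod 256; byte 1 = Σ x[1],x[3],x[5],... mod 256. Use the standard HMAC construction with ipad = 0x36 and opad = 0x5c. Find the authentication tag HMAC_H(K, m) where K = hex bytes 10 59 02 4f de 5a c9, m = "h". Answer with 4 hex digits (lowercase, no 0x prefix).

6e24

Key hex bytes 10 59 02 4f de 5a c9 is 7 bytes > B = 4, so hash it first: H(key) = b9 02, then zero-pad to 4 bytes: K' = b9 02 00 00.
K' ⊕ ipad = 8f 34 36 36.  K' ⊕ opad = e5 5e 5c 5c.
Inner input = (K'⊕ipad) ∥ m = 8f 34 36 36 ∥ 68.
Inner hash: even-index sum = 301 mod 256 = 45; odd-index sum = 106 mod 256 = 106 → 2d 6a.
Outer input = (K'⊕opad) ∥ inner = e5 5e 5c 5c ∥ 2d 6a.
Outer hash (tag): even-index sum = 366 mod 256 = 110; odd-index sum = 292 mod 256 = 36 → 6e 24.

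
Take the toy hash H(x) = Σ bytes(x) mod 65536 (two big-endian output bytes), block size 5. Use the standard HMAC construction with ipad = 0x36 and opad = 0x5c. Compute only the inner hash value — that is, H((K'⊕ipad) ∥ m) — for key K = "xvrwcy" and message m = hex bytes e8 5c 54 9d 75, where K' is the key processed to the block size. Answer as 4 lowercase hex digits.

0405

Key "xvrwcy" = 78 76 72 77 63 79 is 6 bytes > B = 5, so hash it first: H(key) = 02 b3, then zero-pad to 5 bytes: K' = 02 b3 00 00 00.
K' ⊕ ipad = 34 85 36 36 36.
Inner input = 34 85 36 36 36 ∥ e8 5c 54 9d 75.
Inner hash: sum = 52+133+54+54+54+232+92+84+157+117 = 1029 → 04 05.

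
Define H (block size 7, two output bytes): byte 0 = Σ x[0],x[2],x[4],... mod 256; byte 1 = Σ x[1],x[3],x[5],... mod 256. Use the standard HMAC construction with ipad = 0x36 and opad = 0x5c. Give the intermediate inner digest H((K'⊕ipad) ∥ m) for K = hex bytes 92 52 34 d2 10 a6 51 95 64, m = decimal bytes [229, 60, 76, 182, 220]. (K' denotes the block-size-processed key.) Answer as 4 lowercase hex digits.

Key hex bytes 92 52 34 d2 10 a6 51 95 64 is 9 bytes > B = 7, so hash it first: H(key) = 8b 5f, then zero-pad to 7 bytes: K' = 8b 5f 00 00 00 00 00.
K' ⊕ ipad = bd 69 36 36 36 36 36.
Inner input = bd 69 36 36 36 36 36 ∥ e5 3c 4c b6 dc.
Inner hash: even-index sum = 593 mod 256 = 81; odd-index sum = 738 mod 256 = 226 → 51 e2.

51e2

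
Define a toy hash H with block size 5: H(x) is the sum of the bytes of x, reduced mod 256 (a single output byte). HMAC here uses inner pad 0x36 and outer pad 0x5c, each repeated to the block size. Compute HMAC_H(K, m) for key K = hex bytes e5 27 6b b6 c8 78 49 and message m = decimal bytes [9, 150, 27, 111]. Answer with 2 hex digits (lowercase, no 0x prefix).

Key hex bytes e5 27 6b b6 c8 78 49 is 7 bytes > B = 5, so hash it first: H(key) = b6, then zero-pad to 5 bytes: K' = b6 00 00 00 00.
K' ⊕ ipad = 80 36 36 36 36.  K' ⊕ opad = ea 5c 5c 5c 5c.
Inner input = (K'⊕ipad) ∥ m = 80 36 36 36 36 ∥ 09 96 1b 6f.
Inner hash: sum = 128+54+54+54+54+9+150+27+111 = 641; mod 256 = 129 → 81.
Outer input = (K'⊕opad) ∥ inner = ea 5c 5c 5c 5c ∥ 81.
Outer hash (tag): sum = 234+92+92+92+92+129 = 731; mod 256 = 219 → db.

db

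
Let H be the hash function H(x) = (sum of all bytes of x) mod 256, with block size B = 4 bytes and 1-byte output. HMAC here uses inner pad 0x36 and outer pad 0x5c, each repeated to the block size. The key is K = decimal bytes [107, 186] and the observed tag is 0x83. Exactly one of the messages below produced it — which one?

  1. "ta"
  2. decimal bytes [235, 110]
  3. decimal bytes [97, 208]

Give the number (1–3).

2

Key decimal bytes [107, 186] = 6b ba is 2 bytes ≤ B = 4; zero-pad to 4 bytes: K' = 6b ba 00 00.
K' ⊕ ipad = 5d 8c 36 36; K' ⊕ opad = 37 e6 5c 5c.
m1: inner = H(5d 8c 36 36 74 61) = 2a; tag = H(37 e6 5c 5c 2a) = ff
m2: inner = H(5d 8c 36 36 eb 6e) = ae; tag = H(37 e6 5c 5c ae) = 83 ← matches
m3: inner = H(5d 8c 36 36 61 d0) = 86; tag = H(37 e6 5c 5c 86) = 5b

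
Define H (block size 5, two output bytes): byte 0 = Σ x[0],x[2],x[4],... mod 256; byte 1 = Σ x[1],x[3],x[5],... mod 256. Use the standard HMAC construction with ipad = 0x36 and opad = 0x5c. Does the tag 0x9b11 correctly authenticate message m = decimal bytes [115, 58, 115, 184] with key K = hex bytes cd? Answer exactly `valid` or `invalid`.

Key hex bytes cd is 1 byte ≤ B = 5; zero-pad to 5 bytes: K' = cd 00 00 00 00.
K' ⊕ ipad = fb 36 36 36 36; K' ⊕ opad = 91 5c 5c 5c 5c.
Inner hash: even-index sum = 601 mod 256 = 89; odd-index sum = 338 mod 256 = 82 → 59 52.
Outer hash (recomputed tag): even-index sum = 411 mod 256 = 155; odd-index sum = 273 mod 256 = 17 → 9b 11.
Recomputed tag = 9b11; claimed = 9b11 → match.

valid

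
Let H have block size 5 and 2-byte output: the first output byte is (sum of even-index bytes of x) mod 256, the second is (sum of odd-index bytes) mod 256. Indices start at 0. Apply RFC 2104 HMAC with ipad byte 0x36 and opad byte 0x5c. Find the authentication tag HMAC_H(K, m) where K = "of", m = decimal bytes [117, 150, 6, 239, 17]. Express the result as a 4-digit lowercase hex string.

fde0

Key "of" = 6f 66 is 2 bytes ≤ B = 5; zero-pad to 5 bytes: K' = 6f 66 00 00 00.
K' ⊕ ipad = 59 50 36 36 36.  K' ⊕ opad = 33 3a 5c 5c 5c.
Inner input = (K'⊕ipad) ∥ m = 59 50 36 36 36 ∥ 75 96 06 ef 11.
Inner hash: even-index sum = 586 mod 256 = 74; odd-index sum = 274 mod 256 = 18 → 4a 12.
Outer input = (K'⊕opad) ∥ inner = 33 3a 5c 5c 5c ∥ 4a 12.
Outer hash (tag): even-index sum = 253 mod 256 = 253; odd-index sum = 224 mod 256 = 224 → fd e0.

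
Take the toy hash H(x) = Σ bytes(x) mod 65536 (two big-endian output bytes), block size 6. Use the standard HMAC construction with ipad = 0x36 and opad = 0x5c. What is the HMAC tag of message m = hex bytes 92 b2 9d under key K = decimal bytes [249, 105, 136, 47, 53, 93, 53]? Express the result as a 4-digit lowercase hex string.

0350

Key decimal bytes [249, 105, 136, 47, 53, 93, 53] = f9 69 88 2f 35 5d 35 is 7 bytes > B = 6, so hash it first: H(key) = 02 e0, then zero-pad to 6 bytes: K' = 02 e0 00 00 00 00.
K' ⊕ ipad = 34 d6 36 36 36 36.  K' ⊕ opad = 5e bc 5c 5c 5c 5c.
Inner input = (K'⊕ipad) ∥ m = 34 d6 36 36 36 36 ∥ 92 b2 9d.
Inner hash: sum = 52+214+54+54+54+54+146+178+157 = 963 → 03 c3.
Outer input = (K'⊕opad) ∥ inner = 5e bc 5c 5c 5c 5c ∥ 03 c3.
Outer hash (tag): sum = 94+188+92+92+92+92+3+195 = 848 → 03 50.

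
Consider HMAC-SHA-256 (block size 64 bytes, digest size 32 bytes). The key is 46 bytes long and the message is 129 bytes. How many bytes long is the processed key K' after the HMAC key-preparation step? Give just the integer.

64

Key is 46 ≤ 64 bytes, zero-padded: |K'| = 64.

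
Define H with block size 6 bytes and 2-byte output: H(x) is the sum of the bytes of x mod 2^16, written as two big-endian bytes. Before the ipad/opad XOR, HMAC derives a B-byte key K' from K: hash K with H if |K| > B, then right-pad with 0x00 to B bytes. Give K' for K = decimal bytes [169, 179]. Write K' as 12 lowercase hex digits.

a9b300000000

Key decimal bytes [169, 179] = a9 b3 is 2 bytes ≤ B = 6; zero-pad to 6 bytes: K' = a9 b3 00 00 00 00.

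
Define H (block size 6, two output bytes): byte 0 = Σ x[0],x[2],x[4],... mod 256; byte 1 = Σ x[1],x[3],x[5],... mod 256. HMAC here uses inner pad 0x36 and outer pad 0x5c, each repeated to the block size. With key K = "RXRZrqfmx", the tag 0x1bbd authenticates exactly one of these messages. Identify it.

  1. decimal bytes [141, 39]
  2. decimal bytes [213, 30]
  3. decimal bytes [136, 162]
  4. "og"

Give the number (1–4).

1

Key "RXRZrqfmx" = 52 58 52 5a 72 71 66 6d 78 is 9 bytes > B = 6, so hash it first: H(key) = f4 90, then zero-pad to 6 bytes: K' = f4 90 00 00 00 00.
K' ⊕ ipad = c2 a6 36 36 36 36; K' ⊕ opad = a8 cc 5c 5c 5c 5c.
m1: inner = H(c2 a6 36 36 36 36 8d 27) = bb 39; tag = H(a8 cc 5c 5c 5c 5c bb 39) = 1bbd ← matches
m2: inner = H(c2 a6 36 36 36 36 d5 1e) = 03 30; tag = H(a8 cc 5c 5c 5c 5c 03 30) = 63b4
m3: inner = H(c2 a6 36 36 36 36 88 a2) = b6 b4; tag = H(a8 cc 5c 5c 5c 5c b6 b4) = 1638
m4: inner = H(c2 a6 36 36 36 36 6f 67) = 9d 79; tag = H(a8 cc 5c 5c 5c 5c 9d 79) = fdfd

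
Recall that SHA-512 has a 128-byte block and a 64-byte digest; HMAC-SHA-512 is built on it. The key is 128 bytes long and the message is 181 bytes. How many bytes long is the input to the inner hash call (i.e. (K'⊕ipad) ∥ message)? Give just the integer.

309

Key is 128 ≤ 128 bytes, zero-padded: |K'| = 128.
Inner input = (K'⊕ipad) ∥ m → 128 + 181 = 309 bytes.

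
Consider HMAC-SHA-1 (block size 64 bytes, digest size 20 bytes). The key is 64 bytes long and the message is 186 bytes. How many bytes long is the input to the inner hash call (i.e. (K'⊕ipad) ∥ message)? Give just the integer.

250

Key is 64 ≤ 64 bytes, zero-padded: |K'| = 64.
Inner input = (K'⊕ipad) ∥ m → 64 + 186 = 250 bytes.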